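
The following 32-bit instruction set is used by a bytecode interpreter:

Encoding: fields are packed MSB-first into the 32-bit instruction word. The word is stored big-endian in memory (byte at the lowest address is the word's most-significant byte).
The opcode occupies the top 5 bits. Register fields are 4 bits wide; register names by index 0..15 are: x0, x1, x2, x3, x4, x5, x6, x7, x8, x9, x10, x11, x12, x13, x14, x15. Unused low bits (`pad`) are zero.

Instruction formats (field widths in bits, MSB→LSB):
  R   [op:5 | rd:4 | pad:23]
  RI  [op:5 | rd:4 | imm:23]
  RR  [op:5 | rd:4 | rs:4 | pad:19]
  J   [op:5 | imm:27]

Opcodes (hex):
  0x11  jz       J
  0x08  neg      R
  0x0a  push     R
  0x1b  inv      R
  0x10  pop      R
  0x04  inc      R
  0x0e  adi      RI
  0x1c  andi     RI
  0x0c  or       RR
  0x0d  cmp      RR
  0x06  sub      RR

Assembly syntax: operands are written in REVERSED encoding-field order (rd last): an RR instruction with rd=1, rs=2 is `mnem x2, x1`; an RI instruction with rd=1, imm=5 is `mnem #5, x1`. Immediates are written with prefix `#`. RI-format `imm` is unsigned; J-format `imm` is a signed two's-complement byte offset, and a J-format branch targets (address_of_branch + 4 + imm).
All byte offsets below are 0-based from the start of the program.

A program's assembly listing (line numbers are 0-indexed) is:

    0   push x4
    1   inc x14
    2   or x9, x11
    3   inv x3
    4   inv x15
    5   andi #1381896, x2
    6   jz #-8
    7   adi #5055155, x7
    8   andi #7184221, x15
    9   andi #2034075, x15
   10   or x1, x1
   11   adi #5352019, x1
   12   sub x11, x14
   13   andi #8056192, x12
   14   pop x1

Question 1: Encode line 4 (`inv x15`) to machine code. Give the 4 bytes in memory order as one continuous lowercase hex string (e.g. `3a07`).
df800000

4. inv fields op=0x1b:5|rd=15:4|pad=0:23 → word df800000h → df 80 00 00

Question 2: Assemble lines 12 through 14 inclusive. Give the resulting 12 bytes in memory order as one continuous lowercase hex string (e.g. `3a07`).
37580000e67aed8080800000

12. sub fields op=0x6:5|rd=14:4|rs=11:4|pad=0:19 → word 37580000h → 37 58 00 00
13. andi fields op=0x1c:5|rd=12:4|imm=8056192:23 → word e67aed80h → e6 7a ed 80
14. pop fields op=0x10:5|rd=1:4|pad=0:23 → word 80800000h → 80 80 00 00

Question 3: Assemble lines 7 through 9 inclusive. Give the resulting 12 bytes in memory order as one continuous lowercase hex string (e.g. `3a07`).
line 7 (adi): pack op=0xe:5|rd=7:4|imm=5055155:23 = 0x73cd22b3; big→ 73 cd 22 b3
line 8 (andi): pack op=0x1c:5|rd=15:4|imm=7184221:23 = 0xe7ed9f5d; big→ e7 ed 9f 5d
line 9 (andi): pack op=0x1c:5|rd=15:4|imm=2034075:23 = 0xe79f099b; big→ e7 9f 09 9b

73cd22b3e7ed9f5de79f099b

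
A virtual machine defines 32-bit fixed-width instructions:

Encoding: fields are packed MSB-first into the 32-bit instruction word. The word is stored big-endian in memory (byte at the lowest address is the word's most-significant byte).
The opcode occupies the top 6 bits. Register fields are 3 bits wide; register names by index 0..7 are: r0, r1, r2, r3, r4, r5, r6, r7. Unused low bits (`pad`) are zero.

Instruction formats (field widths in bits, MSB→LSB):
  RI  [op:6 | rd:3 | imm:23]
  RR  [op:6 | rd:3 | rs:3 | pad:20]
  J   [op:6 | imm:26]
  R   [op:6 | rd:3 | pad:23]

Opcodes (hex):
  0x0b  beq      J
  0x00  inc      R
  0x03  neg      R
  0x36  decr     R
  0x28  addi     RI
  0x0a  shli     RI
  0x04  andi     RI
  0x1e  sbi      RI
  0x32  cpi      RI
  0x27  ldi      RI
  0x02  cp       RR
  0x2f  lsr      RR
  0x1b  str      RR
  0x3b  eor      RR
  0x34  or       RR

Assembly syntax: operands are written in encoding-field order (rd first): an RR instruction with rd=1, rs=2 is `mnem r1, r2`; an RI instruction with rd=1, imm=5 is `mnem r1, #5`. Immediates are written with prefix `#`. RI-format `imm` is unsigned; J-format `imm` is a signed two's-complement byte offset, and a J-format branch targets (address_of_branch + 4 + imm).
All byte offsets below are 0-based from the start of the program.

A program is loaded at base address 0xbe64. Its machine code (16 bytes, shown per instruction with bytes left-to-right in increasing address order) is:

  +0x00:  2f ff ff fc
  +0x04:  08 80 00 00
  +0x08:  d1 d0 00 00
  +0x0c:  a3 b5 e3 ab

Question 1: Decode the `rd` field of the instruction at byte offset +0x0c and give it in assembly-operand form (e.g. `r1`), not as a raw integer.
r7

+0x0c: a3 b5 e3 ab ⇒ word 0xa3b5e3ab (big)
  top 6b → 0x28 → addi [RI]
  rd@[25:23]=0x7 ⇒ r7
  imm@[22:0]=0x35e3ab ⇒ #3531691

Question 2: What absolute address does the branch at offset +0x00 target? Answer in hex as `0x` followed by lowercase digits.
off 0x00: read 2f ff ff fc as big → 0x2ffffffc
  op=0x2ffffffc>>26=0xb ⇒ beq (J)
  imm@[25:0]=0x3fffffc (s26→-4) ⇒ #-4
  target = base 0xbe64 + off 0x00 + 4 + imm -4 = 0xbe64

0xbe64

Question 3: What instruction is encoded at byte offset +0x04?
cp r1, r0

off 0x04: read 08 80 00 00 as big → 0x08800000
  opcode bits[31:26]=0x2: cp/RR
  rd@[25:23]=0x1 ⇒ r1
  rs@[22:20]=0x0 ⇒ r0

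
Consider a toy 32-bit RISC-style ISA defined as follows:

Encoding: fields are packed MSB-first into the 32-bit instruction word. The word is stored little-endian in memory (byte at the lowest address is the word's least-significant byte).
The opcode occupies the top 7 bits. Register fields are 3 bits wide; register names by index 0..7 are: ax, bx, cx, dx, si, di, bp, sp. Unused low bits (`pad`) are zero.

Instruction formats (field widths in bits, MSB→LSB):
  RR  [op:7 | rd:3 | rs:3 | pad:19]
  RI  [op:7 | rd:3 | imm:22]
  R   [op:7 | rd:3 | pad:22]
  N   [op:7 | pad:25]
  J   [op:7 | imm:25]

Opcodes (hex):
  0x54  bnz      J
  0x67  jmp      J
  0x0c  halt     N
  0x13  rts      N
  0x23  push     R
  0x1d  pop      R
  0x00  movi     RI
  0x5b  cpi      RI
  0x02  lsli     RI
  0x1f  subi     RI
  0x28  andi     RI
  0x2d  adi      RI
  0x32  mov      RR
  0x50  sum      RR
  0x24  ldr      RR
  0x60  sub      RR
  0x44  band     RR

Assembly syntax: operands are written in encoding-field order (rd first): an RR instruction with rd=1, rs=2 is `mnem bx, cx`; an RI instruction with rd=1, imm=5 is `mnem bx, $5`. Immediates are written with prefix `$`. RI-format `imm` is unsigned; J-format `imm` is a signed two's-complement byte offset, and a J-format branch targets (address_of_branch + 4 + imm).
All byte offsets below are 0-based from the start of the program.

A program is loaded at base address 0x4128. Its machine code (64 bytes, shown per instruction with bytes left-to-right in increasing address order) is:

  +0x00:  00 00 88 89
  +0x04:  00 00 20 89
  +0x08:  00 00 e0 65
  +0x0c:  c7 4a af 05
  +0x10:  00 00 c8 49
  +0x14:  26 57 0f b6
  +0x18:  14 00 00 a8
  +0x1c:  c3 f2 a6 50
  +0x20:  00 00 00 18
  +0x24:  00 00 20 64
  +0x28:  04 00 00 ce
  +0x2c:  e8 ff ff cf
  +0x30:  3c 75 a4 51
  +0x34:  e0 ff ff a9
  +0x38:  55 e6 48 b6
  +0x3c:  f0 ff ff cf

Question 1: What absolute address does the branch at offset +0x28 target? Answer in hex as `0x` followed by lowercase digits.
+0x28: 04 00 00 ce ⇒ word 0xce000004 (little)
  top 7b → 0x67 → jmp [J]
  [24:0] imm=4 = $4
  target = base 0x4128 + off 0x28 + 4 + imm 4 = 0x4158

0x4158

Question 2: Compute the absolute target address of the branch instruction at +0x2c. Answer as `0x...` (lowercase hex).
@+2c  little-endian(e8 ff ff cf) = 0xcfffffe8
  opcode bits[31:25]=0x67: jmp/J
  imm: (w>>0)&0x1ffffff=0x1ffffe8 (s25→-24) → $-24
  target = base 0x4128 + off 0x2c + 4 + imm -24 = 0x4140

0x4140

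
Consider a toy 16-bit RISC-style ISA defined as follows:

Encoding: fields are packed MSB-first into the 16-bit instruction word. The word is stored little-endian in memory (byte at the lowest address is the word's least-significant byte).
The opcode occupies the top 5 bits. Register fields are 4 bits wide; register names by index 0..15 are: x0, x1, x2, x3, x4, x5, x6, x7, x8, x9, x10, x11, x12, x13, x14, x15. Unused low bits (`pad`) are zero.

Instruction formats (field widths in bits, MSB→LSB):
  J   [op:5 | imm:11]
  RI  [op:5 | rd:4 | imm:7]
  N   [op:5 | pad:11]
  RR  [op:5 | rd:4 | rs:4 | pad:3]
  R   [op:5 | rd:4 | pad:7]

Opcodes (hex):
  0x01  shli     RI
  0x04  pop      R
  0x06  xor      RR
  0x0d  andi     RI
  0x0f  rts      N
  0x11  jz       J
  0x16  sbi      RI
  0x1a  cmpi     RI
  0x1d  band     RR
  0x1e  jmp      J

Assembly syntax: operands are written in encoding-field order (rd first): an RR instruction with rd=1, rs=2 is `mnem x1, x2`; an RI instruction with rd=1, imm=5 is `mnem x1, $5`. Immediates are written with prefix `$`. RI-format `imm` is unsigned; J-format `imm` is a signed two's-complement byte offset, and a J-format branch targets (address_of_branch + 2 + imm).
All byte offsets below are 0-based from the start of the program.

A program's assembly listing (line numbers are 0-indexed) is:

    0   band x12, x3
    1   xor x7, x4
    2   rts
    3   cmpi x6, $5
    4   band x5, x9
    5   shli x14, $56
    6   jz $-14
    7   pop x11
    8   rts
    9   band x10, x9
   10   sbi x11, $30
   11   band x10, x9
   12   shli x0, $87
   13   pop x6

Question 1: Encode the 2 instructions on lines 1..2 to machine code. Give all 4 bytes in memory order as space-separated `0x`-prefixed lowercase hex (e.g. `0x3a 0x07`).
0xa0 0x33 0x00 0x78

L1: xor op=0x6:5|rd=7:4|rs=4:4|pad=0:3 ⇒ 0x33a0 ⇒ little a0 33
L2: rts op=0xf:5|pad=0:11 ⇒ 0x7800 ⇒ little 00 78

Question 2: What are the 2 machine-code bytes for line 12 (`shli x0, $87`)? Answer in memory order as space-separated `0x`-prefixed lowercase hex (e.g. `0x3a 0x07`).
0x57 0x08

L12: shli op=0x1:5|rd=0:4|imm=87:7 ⇒ 0x0857 ⇒ little 57 08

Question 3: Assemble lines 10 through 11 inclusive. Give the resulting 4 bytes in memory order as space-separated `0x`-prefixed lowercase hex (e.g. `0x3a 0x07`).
L10: sbi op=0x16:5|rd=11:4|imm=30:7 ⇒ 0xb59e ⇒ little 9e b5
L11: band op=0x1d:5|rd=10:4|rs=9:4|pad=0:3 ⇒ 0xed48 ⇒ little 48 ed

0x9e 0xb5 0x48 0xed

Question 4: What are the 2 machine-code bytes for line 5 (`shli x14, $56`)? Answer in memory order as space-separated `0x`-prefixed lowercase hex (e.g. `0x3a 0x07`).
0x38 0x0f

line 5 (shli): pack op=0x1:5|rd=14:4|imm=56:7 = 0x0f38; little→ 38 0f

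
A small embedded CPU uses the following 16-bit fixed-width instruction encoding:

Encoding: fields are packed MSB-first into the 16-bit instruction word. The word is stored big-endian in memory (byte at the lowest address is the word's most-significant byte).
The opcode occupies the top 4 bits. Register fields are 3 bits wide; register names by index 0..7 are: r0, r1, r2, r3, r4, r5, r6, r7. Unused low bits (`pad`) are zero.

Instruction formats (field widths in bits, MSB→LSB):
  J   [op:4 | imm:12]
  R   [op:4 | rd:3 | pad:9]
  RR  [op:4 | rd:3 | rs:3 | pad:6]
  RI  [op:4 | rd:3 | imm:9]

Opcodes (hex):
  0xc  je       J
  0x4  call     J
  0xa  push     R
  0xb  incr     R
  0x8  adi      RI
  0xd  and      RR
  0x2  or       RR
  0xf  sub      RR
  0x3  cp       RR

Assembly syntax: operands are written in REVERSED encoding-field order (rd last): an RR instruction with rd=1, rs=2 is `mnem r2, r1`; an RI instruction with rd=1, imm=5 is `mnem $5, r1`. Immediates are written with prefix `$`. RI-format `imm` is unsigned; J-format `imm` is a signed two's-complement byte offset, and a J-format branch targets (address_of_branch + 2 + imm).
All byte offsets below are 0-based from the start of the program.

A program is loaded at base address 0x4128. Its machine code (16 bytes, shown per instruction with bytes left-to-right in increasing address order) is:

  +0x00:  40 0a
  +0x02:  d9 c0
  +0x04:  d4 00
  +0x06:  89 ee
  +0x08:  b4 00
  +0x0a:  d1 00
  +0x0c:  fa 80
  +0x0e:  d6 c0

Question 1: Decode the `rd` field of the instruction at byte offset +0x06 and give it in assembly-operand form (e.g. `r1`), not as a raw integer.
@+06  big-endian(89 ee) = 0x89ee
  top 4b → 0x8 → adi [RI]
  rd@[11:9]=0x4 ⇒ r4
  imm@[8:0]=0x1ee ⇒ $494

r4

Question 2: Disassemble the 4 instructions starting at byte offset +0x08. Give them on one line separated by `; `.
[08] b4 00 → 0xb400
  opcode bits[15:12]=0xb: incr/R
  [11:9] rd=2 = r2
[0a] d1 00 → 0xd100
  opcode bits[15:12]=0xd: and/RR
  [11:9] rd=0 = r0
  [8:6] rs=4 = r4
[0c] fa 80 → 0xfa80
  opcode bits[15:12]=0xf: sub/RR
  [11:9] rd=5 = r5
  [8:6] rs=2 = r2
[0e] d6 c0 → 0xd6c0
  opcode bits[15:12]=0xd: and/RR
  [11:9] rd=3 = r3
  [8:6] rs=3 = r3

incr r2; and r4, r0; sub r2, r5; and r3, r3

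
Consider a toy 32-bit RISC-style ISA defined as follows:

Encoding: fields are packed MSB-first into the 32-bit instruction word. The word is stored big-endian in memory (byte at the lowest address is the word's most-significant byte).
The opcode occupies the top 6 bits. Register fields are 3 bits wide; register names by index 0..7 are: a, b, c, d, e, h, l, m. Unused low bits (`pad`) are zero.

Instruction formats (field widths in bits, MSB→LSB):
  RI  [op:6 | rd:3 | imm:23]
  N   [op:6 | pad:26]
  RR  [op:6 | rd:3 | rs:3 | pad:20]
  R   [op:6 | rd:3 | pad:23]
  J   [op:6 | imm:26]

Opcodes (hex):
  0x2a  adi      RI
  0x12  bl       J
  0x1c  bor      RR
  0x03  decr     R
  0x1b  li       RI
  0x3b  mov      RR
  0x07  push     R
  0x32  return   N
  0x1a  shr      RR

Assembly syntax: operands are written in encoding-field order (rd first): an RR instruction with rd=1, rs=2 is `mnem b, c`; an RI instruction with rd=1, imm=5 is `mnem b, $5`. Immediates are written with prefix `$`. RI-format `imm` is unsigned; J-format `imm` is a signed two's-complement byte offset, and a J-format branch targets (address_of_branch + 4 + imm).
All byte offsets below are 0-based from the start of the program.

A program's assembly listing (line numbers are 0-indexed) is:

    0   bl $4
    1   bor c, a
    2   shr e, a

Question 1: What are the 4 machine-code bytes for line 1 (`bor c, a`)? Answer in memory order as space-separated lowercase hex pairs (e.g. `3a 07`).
L1: bor op=0x1c:6|rd=2:3|rs=0:3|pad=0:20 ⇒ 0x71000000 ⇒ big 71 00 00 00

71 00 00 00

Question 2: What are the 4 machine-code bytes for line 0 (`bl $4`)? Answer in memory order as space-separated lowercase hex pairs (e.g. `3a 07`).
line 0 (bl): pack op=0x12:6|imm=4:26 = 0x48000004; big→ 48 00 00 04

48 00 00 04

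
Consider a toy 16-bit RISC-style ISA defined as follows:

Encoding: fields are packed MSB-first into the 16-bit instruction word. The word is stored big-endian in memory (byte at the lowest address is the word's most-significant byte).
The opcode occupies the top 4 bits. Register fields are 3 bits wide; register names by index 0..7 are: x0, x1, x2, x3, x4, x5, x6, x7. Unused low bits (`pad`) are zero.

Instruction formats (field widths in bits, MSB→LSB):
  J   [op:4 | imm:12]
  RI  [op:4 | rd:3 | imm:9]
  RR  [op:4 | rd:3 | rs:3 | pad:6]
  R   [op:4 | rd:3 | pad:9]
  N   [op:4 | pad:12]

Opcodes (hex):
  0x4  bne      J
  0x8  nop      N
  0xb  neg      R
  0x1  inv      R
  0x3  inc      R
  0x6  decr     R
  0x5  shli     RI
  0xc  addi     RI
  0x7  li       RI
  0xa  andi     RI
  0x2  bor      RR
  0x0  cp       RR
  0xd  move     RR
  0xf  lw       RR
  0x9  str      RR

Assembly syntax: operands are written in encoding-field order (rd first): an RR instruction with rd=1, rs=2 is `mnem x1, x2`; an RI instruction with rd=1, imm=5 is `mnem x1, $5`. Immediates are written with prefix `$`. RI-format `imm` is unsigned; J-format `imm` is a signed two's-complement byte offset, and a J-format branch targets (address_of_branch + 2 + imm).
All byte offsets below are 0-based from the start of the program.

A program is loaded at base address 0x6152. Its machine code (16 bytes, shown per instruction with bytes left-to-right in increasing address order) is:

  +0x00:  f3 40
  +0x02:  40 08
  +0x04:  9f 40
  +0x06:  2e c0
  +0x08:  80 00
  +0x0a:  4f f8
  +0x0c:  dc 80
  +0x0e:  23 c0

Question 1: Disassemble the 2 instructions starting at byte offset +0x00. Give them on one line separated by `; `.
lw x1, x5; bne $8

[00] f3 40 → 0xf340
  opcode bits[15:12]=0xf: lw/RR
  rd: (w>>9)&0x7=0x1 → x1
  rs: (w>>6)&0x7=0x5 → x5
[02] 40 08 → 0x4008
  opcode bits[15:12]=0x4: bne/J
  imm: (w>>0)&0xfff=0x8 → $8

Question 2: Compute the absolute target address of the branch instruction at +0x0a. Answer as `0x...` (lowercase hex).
0x6156

+0x0a: 4f f8 ⇒ word 0x4ff8 (big)
  top 4b → 0x4 → bne [J]
  imm: (w>>0)&0xfff=0xff8 (s12→-8) → $-8
  target = base 0x6152 + off 0x0a + 2 + imm -8 = 0x6156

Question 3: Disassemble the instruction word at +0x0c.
move x6, x2

off 0x0c: read dc 80 as big → 0xdc80
  op=0xdc80>>12=0xd ⇒ move (RR)
  [11:9] rd=6 = x6
  [8:6] rs=2 = x2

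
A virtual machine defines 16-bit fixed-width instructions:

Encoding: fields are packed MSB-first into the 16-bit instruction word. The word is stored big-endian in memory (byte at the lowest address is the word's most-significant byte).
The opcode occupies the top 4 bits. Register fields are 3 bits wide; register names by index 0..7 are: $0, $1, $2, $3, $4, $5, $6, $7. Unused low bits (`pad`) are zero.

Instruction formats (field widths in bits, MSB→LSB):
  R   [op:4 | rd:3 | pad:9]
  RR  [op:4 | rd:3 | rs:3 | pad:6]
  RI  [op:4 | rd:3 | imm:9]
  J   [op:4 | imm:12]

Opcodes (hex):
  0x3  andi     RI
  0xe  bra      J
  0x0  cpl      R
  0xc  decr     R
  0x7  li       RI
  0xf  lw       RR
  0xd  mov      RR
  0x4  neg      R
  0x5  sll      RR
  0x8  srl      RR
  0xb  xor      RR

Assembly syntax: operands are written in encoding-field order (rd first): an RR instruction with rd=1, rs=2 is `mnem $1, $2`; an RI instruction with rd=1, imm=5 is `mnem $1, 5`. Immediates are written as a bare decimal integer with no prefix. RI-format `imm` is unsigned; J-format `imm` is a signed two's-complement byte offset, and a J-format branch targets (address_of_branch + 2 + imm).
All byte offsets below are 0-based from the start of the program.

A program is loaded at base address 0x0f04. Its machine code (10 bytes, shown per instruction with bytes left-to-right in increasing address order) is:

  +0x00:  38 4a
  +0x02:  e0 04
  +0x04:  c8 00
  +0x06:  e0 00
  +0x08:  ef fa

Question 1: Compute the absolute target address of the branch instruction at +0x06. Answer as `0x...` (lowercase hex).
off 0x06: read e0 00 as big → 0xe000
  opcode bits[15:12]=0xe: bra/J
  imm: (w>>0)&0xfff=0x0 → 0
  target = base 0x0f04 + off 0x06 + 2 + imm 0 = 0x0f0c

0x0f0c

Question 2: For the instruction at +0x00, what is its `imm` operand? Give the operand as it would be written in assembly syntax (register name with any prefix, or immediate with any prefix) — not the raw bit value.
74

+0x00: 38 4a ⇒ word 0x384a (big)
  top 4b → 0x3 → andi [RI]
  [11:9] rd=4 = $4
  [8:0] imm=74 = 74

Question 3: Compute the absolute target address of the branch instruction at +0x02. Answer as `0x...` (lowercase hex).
0x0f0c

@+02  big-endian(e0 04) = 0xe004
  opcode bits[15:12]=0xe: bra/J
  [11:0] imm=4 = 4
  target = base 0x0f04 + off 0x02 + 2 + imm 4 = 0x0f0c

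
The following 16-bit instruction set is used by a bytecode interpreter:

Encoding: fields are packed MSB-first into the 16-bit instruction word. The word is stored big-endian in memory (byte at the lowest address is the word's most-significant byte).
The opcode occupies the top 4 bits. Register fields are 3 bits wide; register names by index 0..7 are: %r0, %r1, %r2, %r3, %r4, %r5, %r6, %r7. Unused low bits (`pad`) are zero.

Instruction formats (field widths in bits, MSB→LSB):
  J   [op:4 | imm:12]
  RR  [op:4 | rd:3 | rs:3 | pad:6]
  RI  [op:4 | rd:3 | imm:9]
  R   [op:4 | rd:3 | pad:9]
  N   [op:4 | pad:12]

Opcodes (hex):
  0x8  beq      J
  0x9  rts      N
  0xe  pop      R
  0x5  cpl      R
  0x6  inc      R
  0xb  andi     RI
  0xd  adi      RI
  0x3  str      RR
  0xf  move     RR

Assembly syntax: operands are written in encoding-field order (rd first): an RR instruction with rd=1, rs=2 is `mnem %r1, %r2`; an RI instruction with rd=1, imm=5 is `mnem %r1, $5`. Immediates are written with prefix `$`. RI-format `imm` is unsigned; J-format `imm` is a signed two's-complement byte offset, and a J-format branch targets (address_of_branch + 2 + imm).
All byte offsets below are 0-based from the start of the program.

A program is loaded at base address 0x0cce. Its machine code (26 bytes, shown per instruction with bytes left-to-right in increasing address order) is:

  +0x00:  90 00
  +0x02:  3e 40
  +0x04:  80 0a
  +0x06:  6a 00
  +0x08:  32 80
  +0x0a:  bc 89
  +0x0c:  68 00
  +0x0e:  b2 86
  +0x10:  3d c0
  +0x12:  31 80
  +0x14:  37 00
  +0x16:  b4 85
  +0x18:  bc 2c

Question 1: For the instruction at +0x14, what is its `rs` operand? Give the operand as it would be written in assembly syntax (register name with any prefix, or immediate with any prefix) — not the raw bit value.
[14] 37 00 → 0x3700
  top 4b → 0x3 → str [RR]
  rd@[11:9]=0x3 ⇒ %r3
  rs@[8:6]=0x4 ⇒ %r4

%r4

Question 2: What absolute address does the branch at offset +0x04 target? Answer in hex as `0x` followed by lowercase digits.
0x0cde

[04] 80 0a → 0x800a
  opcode bits[15:12]=0x8: beq/J
  [11:0] imm=10 = $10
  target = base 0x0cce + off 0x04 + 2 + imm 10 = 0x0cde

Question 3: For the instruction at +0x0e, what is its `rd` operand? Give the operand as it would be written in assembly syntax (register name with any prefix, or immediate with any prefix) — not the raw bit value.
@+0e  big-endian(b2 86) = 0xb286
  op=0xb286>>12=0xb ⇒ andi (RI)
  rd: (w>>9)&0x7=0x1 → %r1
  imm: (w>>0)&0x1ff=0x86 → $134

%r1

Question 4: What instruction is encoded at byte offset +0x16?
andi %r2, $133

+0x16: b4 85 ⇒ word 0xb485 (big)
  opcode bits[15:12]=0xb: andi/RI
  [11:9] rd=2 = %r2
  [8:0] imm=133 = $133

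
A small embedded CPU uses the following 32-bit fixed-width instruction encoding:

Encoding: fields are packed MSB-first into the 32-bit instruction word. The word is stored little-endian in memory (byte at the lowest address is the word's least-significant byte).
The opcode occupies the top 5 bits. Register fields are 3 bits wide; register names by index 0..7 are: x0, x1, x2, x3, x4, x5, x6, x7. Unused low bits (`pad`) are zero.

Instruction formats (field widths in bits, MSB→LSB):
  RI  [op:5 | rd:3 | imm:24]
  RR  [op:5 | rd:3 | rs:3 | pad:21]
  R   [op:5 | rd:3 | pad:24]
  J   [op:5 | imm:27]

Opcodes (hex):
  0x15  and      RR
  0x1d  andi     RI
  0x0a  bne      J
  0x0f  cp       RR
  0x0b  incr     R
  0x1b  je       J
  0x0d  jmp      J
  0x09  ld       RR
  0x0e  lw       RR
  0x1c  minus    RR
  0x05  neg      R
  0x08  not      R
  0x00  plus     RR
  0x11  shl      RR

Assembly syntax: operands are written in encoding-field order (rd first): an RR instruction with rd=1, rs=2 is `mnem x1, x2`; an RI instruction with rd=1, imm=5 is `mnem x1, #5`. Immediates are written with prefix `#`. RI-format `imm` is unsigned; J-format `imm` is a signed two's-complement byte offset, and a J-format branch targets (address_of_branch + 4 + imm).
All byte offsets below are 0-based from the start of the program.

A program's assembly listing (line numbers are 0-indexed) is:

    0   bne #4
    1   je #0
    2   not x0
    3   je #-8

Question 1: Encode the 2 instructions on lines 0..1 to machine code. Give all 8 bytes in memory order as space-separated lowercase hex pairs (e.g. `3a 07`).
04 00 00 50 00 00 00 d8

line 0 (bne): pack op=0xa:5|imm=4:27 = 0x50000004; little→ 04 00 00 50
line 1 (je): pack op=0x1b:5|imm=0:27 = 0xd8000000; little→ 00 00 00 d8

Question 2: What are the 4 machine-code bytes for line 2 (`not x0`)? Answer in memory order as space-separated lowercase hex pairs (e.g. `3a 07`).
00 00 00 40

line 2 (not): pack op=0x8:5|rd=0:3|pad=0:24 = 0x40000000; little→ 00 00 00 40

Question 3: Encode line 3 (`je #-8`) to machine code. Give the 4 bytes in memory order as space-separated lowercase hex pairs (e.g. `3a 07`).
line 3 (je): pack op=0x1b:5|imm=-8:27 = 0xdffffff8; little→ f8 ff ff df

f8 ff ff df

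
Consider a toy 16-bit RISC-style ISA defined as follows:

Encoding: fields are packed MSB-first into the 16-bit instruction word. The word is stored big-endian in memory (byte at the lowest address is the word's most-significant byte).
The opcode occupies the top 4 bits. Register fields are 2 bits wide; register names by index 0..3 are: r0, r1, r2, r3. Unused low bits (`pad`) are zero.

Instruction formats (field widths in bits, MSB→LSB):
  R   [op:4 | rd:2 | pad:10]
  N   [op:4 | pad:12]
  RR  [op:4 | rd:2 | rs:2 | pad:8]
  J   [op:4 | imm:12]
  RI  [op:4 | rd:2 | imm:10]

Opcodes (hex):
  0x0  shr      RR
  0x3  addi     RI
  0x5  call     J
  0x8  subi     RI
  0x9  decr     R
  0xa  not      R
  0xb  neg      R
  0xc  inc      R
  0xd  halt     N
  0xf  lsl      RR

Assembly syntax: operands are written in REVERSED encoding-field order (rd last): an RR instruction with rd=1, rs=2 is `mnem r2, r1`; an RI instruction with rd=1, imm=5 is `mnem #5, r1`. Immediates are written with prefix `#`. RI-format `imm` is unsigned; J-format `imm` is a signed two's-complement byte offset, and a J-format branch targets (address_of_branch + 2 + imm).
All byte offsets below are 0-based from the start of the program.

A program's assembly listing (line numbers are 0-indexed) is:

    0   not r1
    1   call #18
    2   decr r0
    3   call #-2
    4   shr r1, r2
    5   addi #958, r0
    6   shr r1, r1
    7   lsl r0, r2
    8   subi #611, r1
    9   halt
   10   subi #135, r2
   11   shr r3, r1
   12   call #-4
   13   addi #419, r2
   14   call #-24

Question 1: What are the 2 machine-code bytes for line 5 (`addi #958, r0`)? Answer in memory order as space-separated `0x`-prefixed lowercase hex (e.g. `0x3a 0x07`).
0x33 0xbe

5. addi fields op=0x3:4|rd=0:2|imm=958:10 → word 33beh → 33 be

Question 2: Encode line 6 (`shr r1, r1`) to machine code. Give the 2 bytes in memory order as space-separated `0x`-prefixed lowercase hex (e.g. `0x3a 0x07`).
0x05 0x00

6. shr fields op=0x0:4|rd=1:2|rs=1:2|pad=0:8 → word 0500h → 05 00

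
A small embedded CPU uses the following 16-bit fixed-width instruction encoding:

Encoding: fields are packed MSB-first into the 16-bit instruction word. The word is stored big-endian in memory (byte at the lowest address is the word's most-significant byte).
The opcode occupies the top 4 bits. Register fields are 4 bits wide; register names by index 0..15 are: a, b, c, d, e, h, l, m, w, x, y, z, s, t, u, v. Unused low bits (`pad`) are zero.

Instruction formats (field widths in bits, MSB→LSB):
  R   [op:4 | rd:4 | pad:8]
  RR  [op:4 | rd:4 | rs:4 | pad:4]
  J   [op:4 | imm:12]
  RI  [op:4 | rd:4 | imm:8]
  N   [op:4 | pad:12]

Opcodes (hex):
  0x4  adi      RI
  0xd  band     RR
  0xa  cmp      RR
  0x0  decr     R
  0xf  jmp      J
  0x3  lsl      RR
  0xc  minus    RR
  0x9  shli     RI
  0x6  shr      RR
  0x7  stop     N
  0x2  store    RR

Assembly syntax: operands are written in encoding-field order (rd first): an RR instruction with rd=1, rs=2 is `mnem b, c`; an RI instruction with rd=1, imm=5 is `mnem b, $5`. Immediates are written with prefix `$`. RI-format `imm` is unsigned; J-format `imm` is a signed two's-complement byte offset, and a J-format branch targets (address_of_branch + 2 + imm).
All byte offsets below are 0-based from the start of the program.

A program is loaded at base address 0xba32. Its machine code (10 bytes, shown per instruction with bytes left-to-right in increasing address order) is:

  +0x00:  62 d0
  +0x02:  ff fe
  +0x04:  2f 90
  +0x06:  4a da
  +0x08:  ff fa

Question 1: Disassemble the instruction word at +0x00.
off 0x00: read 62 d0 as big → 0x62d0
  op=0x62d0>>12=0x6 ⇒ shr (RR)
  rd: (w>>8)&0xf=0x2 → c
  rs: (w>>4)&0xf=0xd → t

shr c, t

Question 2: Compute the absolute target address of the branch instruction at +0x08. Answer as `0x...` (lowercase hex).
0xba36

off 0x08: read ff fa as big → 0xfffa
  op=0xfffa>>12=0xf ⇒ jmp (J)
  imm@[11:0]=0xffa (s12→-6) ⇒ $-6
  target = base 0xba32 + off 0x08 + 2 + imm -6 = 0xba36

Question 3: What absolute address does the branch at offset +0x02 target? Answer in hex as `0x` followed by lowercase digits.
+0x02: ff fe ⇒ word 0xfffe (big)
  op=0xfffe>>12=0xf ⇒ jmp (J)
  imm: (w>>0)&0xfff=0xffe (s12→-2) → $-2
  target = base 0xba32 + off 0x02 + 2 + imm -2 = 0xba34

0xba34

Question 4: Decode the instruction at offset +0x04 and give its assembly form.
[04] 2f 90 → 0x2f90
  op=0x2f90>>12=0x2 ⇒ store (RR)
  [11:8] rd=15 = v
  [7:4] rs=9 = x

store v, x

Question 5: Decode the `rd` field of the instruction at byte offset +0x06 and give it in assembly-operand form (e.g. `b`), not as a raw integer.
y

off 0x06: read 4a da as big → 0x4ada
  top 4b → 0x4 → adi [RI]
  rd: (w>>8)&0xf=0xa → y
  imm: (w>>0)&0xff=0xda → $218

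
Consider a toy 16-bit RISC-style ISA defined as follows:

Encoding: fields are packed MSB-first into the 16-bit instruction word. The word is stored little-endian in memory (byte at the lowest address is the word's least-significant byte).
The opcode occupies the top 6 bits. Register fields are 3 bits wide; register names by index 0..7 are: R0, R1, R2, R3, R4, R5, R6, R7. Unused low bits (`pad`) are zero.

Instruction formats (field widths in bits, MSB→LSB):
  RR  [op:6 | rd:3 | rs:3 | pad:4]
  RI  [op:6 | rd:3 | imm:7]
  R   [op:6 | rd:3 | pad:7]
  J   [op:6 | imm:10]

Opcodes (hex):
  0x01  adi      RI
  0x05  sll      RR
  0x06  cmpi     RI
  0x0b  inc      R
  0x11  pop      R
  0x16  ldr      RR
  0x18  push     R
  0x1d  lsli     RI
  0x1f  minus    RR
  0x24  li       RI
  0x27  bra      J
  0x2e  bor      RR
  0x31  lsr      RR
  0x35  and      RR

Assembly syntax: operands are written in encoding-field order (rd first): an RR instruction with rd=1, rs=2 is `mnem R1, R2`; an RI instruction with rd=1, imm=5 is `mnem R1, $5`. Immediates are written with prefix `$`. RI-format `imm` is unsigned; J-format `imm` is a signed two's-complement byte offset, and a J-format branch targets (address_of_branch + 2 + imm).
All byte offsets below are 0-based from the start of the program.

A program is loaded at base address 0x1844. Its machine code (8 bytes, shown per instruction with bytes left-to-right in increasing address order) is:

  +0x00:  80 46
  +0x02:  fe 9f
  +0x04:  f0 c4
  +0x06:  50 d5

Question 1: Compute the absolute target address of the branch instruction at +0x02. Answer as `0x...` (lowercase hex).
0x1846

@+02  little-endian(fe 9f) = 0x9ffe
  top 6b → 0x27 → bra [J]
  imm@[9:0]=0x3fe (s10→-2) ⇒ $-2
  target = base 0x1844 + off 0x02 + 2 + imm -2 = 0x1846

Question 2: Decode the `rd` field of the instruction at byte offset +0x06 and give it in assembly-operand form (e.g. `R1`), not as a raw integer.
R2

[06] 50 d5 → 0xd550
  op=0xd550>>10=0x35 ⇒ and (RR)
  [9:7] rd=2 = R2
  [6:4] rs=5 = R5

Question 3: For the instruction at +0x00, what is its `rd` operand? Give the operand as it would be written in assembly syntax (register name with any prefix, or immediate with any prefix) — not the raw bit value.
@+00  little-endian(80 46) = 0x4680
  opcode bits[15:10]=0x11: pop/R
  [9:7] rd=5 = R5

R5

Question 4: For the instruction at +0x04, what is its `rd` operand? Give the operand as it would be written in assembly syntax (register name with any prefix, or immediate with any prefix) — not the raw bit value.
[04] f0 c4 → 0xc4f0
  opcode bits[15:10]=0x31: lsr/RR
  [9:7] rd=1 = R1
  [6:4] rs=7 = R7

R1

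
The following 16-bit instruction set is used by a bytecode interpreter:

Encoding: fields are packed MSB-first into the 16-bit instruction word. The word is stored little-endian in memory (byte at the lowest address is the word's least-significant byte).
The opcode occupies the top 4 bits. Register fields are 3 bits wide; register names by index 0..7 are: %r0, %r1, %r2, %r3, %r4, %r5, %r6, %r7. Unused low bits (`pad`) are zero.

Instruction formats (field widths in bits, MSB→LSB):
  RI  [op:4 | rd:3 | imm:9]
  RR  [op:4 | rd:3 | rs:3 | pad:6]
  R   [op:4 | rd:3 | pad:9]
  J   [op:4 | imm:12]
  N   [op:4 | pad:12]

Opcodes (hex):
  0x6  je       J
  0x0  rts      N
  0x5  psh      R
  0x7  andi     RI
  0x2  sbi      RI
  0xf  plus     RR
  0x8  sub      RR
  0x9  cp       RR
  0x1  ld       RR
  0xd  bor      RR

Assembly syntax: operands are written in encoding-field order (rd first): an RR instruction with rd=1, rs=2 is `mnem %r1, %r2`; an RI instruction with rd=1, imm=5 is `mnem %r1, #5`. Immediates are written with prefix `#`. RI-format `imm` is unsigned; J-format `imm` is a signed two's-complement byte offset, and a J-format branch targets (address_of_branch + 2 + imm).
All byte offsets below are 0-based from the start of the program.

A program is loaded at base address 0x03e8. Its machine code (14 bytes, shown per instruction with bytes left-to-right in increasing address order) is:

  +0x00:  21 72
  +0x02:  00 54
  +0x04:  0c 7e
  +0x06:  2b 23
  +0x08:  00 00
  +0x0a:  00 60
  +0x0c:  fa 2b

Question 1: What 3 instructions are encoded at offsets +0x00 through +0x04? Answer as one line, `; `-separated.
[00] 21 72 → 0x7221
  top 4b → 0x7 → andi [RI]
  [11:9] rd=1 = %r1
  [8:0] imm=33 = #33
[02] 00 54 → 0x5400
  top 4b → 0x5 → psh [R]
  [11:9] rd=2 = %r2
[04] 0c 7e → 0x7e0c
  top 4b → 0x7 → andi [RI]
  [11:9] rd=7 = %r7
  [8:0] imm=12 = #12

andi %r1, #33; psh %r2; andi %r7, #12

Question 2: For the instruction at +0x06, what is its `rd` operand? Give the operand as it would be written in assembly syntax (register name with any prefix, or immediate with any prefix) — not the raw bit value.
%r1

off 0x06: read 2b 23 as little → 0x232b
  op=0x232b>>12=0x2 ⇒ sbi (RI)
  [11:9] rd=1 = %r1
  [8:0] imm=299 = #299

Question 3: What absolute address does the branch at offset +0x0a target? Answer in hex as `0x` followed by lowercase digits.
+0x0a: 00 60 ⇒ word 0x6000 (little)
  top 4b → 0x6 → je [J]
  [11:0] imm=0 = #0
  target = base 0x03e8 + off 0x0a + 2 + imm 0 = 0x03f4

0x03f4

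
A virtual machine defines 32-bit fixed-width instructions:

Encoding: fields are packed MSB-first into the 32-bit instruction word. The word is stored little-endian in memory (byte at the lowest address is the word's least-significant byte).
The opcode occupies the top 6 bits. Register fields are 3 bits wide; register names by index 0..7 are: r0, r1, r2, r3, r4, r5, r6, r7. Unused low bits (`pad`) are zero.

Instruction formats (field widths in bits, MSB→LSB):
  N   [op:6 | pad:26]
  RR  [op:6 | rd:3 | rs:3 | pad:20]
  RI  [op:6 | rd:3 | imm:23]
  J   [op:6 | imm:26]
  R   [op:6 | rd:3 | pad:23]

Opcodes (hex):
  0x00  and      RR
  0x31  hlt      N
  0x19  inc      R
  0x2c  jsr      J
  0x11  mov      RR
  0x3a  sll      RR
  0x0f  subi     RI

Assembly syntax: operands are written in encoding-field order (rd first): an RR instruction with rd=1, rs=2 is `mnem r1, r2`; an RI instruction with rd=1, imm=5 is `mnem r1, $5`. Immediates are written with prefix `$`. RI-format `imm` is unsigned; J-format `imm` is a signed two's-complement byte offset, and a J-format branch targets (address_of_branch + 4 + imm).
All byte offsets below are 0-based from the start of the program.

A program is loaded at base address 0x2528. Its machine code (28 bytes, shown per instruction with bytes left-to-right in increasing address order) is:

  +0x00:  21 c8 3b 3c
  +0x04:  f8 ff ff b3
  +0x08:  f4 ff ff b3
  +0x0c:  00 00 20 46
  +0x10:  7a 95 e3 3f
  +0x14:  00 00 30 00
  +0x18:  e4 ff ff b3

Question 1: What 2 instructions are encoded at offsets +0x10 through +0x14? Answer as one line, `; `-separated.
subi r7, $6526330; and r0, r3

@+10  little-endian(7a 95 e3 3f) = 0x3fe3957a
  op=0x3fe3957a>>26=0xf ⇒ subi (RI)
  rd@[25:23]=0x7 ⇒ r7
  imm@[22:0]=0x63957a ⇒ $6526330
@+14  little-endian(00 00 30 00) = 0x00300000
  op=0x00300000>>26=0x0 ⇒ and (RR)
  rd@[25:23]=0x0 ⇒ r0
  rs@[22:20]=0x3 ⇒ r3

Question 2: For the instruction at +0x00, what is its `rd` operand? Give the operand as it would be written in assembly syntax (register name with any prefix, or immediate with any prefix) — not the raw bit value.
[00] 21 c8 3b 3c → 0x3c3bc821
  op=0x3c3bc821>>26=0xf ⇒ subi (RI)
  [25:23] rd=0 = r0
  [22:0] imm=3917857 = $3917857

r0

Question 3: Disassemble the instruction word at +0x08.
jsr $-12

off 0x08: read f4 ff ff b3 as little → 0xb3fffff4
  op=0xb3fffff4>>26=0x2c ⇒ jsr (J)
  [25:0] imm=67108852 (s26→-12) = $-12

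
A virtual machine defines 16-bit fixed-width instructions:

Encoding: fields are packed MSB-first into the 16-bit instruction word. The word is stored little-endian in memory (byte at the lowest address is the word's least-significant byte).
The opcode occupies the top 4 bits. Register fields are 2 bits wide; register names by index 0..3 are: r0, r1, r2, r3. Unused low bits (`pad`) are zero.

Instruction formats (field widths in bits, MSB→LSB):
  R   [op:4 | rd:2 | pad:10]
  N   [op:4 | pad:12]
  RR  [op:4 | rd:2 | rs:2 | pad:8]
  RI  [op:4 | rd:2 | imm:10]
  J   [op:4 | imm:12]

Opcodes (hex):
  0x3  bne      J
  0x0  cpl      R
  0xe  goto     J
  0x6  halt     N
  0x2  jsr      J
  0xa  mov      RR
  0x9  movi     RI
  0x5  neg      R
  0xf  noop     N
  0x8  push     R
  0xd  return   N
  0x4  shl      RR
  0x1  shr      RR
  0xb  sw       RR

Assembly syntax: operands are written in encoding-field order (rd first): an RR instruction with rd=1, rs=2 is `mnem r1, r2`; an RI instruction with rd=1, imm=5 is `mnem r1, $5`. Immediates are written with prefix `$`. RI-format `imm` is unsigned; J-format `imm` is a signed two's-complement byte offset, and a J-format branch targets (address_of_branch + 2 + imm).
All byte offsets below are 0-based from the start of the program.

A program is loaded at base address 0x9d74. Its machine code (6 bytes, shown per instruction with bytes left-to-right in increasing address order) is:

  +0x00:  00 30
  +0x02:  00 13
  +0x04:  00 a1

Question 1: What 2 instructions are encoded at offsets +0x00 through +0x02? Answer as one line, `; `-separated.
off 0x00: read 00 30 as little → 0x3000
  opcode bits[15:12]=0x3: bne/J
  imm@[11:0]=0x0 ⇒ $0
off 0x02: read 00 13 as little → 0x1300
  opcode bits[15:12]=0x1: shr/RR
  rd@[11:10]=0x0 ⇒ r0
  rs@[9:8]=0x3 ⇒ r3

bne $0; shr r0, r3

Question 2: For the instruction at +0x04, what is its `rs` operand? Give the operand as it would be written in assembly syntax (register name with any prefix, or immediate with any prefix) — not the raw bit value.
r1

@+04  little-endian(00 a1) = 0xa100
  top 4b → 0xa → mov [RR]
  rd@[11:10]=0x0 ⇒ r0
  rs@[9:8]=0x1 ⇒ r1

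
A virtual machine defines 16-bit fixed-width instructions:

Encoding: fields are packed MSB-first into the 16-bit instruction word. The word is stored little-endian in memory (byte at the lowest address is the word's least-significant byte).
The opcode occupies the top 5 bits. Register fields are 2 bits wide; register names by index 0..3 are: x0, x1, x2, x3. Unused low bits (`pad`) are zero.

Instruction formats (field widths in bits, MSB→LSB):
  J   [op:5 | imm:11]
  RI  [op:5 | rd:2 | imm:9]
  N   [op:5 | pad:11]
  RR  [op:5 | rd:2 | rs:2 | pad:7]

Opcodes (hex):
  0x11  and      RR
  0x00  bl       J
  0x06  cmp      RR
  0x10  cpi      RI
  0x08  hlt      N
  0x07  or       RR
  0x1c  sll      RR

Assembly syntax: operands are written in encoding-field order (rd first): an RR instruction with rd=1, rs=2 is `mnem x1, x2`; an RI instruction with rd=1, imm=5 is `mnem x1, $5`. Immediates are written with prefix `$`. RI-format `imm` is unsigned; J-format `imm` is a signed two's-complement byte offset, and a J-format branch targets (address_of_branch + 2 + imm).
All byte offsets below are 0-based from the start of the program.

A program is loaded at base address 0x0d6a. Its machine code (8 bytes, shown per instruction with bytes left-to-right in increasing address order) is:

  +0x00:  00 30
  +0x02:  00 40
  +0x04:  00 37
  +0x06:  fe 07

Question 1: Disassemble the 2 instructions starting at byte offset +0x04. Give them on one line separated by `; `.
cmp x3, x2; bl $-2

off 0x04: read 00 37 as little → 0x3700
  top 5b → 0x6 → cmp [RR]
  [10:9] rd=3 = x3
  [8:7] rs=2 = x2
off 0x06: read fe 07 as little → 0x07fe
  top 5b → 0x0 → bl [J]
  [10:0] imm=2046 (s11→-2) = $-2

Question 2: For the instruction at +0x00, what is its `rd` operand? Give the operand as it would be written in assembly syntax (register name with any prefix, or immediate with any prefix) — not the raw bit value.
+0x00: 00 30 ⇒ word 0x3000 (little)
  opcode bits[15:11]=0x6: cmp/RR
  rd: (w>>9)&0x3=0x0 → x0
  rs: (w>>7)&0x3=0x0 → x0

x0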